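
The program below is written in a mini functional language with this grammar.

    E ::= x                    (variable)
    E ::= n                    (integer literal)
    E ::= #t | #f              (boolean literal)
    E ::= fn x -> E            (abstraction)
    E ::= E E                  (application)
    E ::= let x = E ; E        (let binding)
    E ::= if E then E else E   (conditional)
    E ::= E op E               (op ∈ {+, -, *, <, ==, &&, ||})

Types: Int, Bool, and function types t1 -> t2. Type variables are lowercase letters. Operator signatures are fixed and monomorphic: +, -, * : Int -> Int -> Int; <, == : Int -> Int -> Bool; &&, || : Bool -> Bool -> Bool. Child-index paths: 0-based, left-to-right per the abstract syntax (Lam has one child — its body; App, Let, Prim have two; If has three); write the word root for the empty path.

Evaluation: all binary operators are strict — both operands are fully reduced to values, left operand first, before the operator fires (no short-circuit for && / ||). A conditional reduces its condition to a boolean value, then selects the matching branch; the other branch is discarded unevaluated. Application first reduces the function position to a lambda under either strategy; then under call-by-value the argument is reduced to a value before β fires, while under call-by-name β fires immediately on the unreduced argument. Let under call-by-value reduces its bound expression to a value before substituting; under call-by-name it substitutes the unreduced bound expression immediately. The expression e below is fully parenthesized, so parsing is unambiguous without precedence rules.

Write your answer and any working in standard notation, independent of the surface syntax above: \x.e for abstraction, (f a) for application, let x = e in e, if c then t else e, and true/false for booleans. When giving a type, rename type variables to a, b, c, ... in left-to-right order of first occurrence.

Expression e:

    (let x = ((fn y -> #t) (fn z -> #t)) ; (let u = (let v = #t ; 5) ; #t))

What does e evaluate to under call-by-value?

Working:
step 0: (let x = ((\y.true) (\z.true)) in (let u = (let v = true in 5) in true))
step 1: [beta@0] (let x = true in (let u = (let v = true in 5) in true))
step 2: [let@root] (let u = (let v = true in 5) in true)
step 3: [let@0] (let u = 5 in true)
step 4: [let@root] true

Answer: true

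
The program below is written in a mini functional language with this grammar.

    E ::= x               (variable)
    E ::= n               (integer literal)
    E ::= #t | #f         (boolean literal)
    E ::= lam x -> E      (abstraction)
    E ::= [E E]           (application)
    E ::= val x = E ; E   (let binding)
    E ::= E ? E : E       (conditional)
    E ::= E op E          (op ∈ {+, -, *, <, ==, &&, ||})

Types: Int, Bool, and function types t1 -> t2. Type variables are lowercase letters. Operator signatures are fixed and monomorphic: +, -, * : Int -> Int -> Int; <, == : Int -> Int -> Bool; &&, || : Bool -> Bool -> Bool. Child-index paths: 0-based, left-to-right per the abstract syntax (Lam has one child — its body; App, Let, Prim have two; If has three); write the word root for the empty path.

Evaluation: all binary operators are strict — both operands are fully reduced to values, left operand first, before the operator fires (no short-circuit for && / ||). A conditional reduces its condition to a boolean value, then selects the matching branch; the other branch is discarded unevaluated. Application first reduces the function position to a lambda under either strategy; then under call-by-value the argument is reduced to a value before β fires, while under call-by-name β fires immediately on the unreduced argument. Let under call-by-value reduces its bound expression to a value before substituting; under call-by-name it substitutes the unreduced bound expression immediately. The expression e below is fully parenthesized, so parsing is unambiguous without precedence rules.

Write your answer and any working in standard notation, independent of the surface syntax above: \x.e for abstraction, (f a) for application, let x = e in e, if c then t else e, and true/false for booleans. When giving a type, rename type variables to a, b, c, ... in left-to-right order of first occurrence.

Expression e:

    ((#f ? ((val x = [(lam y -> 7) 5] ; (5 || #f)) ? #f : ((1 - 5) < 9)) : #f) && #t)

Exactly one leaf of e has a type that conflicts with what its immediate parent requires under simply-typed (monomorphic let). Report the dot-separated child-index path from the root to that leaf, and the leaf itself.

Answer: 0.1.0.1.0 : 5

Derivation:
  unify Bool ~ Bool
\y._ : a -> Int
  unify a -> Int ~ Int -> b
  unify a ~ Int
  unify Int ~ b
_ _ : Int
let x : Int
  unify Int ~ Bool
  FAIL: mismatch Int ~ Bool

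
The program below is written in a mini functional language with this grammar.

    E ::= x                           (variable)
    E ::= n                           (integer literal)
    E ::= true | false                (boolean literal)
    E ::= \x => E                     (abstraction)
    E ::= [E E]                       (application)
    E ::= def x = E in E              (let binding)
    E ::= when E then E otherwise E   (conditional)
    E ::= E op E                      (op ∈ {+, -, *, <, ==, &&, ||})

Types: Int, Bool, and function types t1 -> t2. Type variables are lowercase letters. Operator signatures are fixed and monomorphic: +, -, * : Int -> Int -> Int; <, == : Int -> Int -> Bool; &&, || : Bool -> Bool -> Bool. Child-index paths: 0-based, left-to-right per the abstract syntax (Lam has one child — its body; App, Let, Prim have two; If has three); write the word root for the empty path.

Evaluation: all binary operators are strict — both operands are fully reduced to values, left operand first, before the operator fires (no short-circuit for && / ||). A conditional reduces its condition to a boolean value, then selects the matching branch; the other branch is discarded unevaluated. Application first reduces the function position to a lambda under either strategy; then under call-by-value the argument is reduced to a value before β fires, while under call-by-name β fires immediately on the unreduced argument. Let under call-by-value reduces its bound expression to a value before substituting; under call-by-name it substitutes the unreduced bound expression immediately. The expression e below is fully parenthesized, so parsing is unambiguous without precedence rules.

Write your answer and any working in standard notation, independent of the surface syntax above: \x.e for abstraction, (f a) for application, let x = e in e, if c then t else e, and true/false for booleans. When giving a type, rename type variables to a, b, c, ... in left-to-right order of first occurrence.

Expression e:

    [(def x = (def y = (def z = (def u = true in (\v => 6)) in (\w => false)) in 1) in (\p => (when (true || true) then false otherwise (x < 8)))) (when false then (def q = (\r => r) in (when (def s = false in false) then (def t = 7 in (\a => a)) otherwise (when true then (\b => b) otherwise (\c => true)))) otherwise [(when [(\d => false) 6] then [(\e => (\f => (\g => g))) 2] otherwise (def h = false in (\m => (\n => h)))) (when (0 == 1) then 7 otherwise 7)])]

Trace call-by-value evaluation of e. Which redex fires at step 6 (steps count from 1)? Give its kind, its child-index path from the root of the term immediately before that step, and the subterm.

Answer: beta at 1.0.0 : ((\d.false) 6)

Trace:
step 0: ((let x = (let y = (let z = (let u = true in (\v.6)) in (\w.false)) in 1) in (\p.(if (true || true) then false else (x < 8)))) (if false then (let q = (\r.r) in (if (let s = false in false) then (let t = 7 in (\a.a)) else (if true then (\b.b) else (\c.true)))) else ((if ((\d.false) 6) then ((\e.(\f.(\g.g))) 2) else (let h = false in (\m.(\n.h)))) (if (0 == 1) then 7 else 7))))
step 1: [let@0.0.0.0] ((let x = (let y = (let z = (\v.6) in (\w.false)) in 1) in (\p.(if (true || true) then false else (x < 8)))) (if false then (let q = (\r.r) in (if (let s = false in false) then (let t = 7 in (\a.a)) else (if true then (\b.b) else (\c.true)))) else ((if ((\d.false) 6) then ((\e.(\f.(\g.g))) 2) else (let h = false in (\m.(\n.h)))) (if (0 == 1) then 7 else 7))))
step 2: [let@0.0.0] ((let x = (let y = (\w.false) in 1) in (\p.(if (true || true) then false else (x < 8)))) (if false then (let q = (\r.r) in (if (let s = false in false) then (let t = 7 in (\a.a)) else (if true then (\b.b) else (\c.true)))) else ((if ((\d.false) 6) then ((\e.(\f.(\g.g))) 2) else (let h = false in (\m.(\n.h)))) (if (0 == 1) then 7 else 7))))
step 3: [let@0.0] ((let x = 1 in (\p.(if (true || true) then false else (x < 8)))) (if false then (let q = (\r.r) in (if (let s = false in false) then (let t = 7 in (\a.a)) else (if true then (\b.b) else (\c.true)))) else ((if ((\d.false) 6) then ((\e.(\f.(\g.g))) 2) else (let h = false in (\m.(\n.h)))) (if (0 == 1) then 7 else 7))))
step 4: [let@0] ((\p.(if (true || true) then false else (1 < 8))) (if false then (let q = (\r.r) in (if (let s = false in false) then (let t = 7 in (\a.a)) else (if true then (\b.b) else (\c.true)))) else ((if ((\d.false) 6) then ((\e.(\f.(\g.g))) 2) else (let h = false in (\m.(\n.h)))) (if (0 == 1) then 7 else 7))))
step 5: [if@1] ((\p.(if (true || true) then false else (1 < 8))) ((if ((\d.false) 6) then ((\e.(\f.(\g.g))) 2) else (let h = false in (\m.(\n.h)))) (if (0 == 1) then 7 else 7)))
step 6: [beta@1.0.0] ((\p.(if (true || true) then false else (1 < 8))) ((if false then ((\e.(\f.(\g.g))) 2) else (let h = false in (\m.(\n.h)))) (if (0 == 1) then 7 else 7)))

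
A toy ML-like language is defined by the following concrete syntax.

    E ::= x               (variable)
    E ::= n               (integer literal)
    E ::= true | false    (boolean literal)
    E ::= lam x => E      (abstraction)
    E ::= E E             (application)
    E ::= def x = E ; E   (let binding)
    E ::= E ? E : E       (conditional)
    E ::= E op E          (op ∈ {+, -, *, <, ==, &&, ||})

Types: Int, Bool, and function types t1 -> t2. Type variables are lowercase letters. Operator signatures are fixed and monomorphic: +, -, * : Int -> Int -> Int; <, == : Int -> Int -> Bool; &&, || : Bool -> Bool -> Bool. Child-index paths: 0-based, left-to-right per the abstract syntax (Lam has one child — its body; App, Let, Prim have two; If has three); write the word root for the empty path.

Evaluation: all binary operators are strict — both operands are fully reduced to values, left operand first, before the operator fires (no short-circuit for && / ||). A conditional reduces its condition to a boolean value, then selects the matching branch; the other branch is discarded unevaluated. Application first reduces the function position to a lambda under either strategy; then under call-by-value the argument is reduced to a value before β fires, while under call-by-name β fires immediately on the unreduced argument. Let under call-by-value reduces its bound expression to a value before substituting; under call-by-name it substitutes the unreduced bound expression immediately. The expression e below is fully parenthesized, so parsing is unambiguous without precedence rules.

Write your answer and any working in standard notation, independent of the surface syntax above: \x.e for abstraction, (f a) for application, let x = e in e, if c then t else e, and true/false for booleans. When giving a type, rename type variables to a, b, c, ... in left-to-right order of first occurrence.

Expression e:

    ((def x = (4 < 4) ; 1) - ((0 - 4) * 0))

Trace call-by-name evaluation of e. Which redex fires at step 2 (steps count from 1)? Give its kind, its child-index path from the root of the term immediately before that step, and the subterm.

Answer: delta at 1.0 : (0 - 4)

Trace:
step 0: ((let x = (4 < 4) in 1) - ((0 - 4) * 0))
step 1: [let@0] (1 - ((0 - 4) * 0))
step 2: [delta@1.0] (1 - (-4 * 0))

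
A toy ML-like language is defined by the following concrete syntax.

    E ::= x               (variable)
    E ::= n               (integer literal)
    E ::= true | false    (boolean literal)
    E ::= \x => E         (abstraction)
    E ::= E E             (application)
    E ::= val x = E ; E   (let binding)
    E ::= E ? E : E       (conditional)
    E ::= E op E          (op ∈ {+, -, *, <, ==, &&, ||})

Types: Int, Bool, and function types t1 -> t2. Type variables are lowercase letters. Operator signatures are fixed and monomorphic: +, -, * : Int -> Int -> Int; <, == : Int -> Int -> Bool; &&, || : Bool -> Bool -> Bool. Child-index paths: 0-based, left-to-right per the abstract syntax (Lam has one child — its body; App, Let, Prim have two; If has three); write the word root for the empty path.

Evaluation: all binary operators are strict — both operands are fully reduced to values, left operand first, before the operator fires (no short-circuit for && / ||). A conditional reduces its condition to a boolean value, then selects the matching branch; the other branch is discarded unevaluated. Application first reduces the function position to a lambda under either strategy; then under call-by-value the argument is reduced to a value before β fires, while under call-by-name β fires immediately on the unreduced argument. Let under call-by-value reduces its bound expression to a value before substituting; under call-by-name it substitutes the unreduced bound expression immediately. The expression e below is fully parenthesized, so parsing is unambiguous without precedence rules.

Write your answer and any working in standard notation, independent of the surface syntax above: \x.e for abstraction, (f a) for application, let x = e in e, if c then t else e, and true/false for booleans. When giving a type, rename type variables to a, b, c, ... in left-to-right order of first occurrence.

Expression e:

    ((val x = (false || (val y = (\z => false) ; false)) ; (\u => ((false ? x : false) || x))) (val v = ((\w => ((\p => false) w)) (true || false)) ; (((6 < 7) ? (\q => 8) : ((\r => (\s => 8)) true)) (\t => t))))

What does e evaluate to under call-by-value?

Trace:
step 0: ((let x = (false || (let y = (\z.false) in false)) in (\u.((if false then x else false) || x))) (let v = ((\w.((\p.false) w)) (true || false)) in ((if (6 < 7) then (\q.8) else ((\r.(\s.8)) true)) (\t.t))))
step 1: [let@0.0.1] ((let x = (false || false) in (\u.((if false then x else false) || x))) (let v = ((\w.((\p.false) w)) (true || false)) in ((if (6 < 7) then (\q.8) else ((\r.(\s.8)) true)) (\t.t))))
step 2: [delta@0.0] ((let x = false in (\u.((if false then x else false) || x))) (let v = ((\w.((\p.false) w)) (true || false)) in ((if (6 < 7) then (\q.8) else ((\r.(\s.8)) true)) (\t.t))))
step 3: [let@0] ((\u.((if false then false else false) || false)) (let v = ((\w.((\p.false) w)) (true || false)) in ((if (6 < 7) then (\q.8) else ((\r.(\s.8)) true)) (\t.t))))
step 4: [delta@1.0.1] ((\u.((if false then false else false) || false)) (let v = ((\w.((\p.false) w)) true) in ((if (6 < 7) then (\q.8) else ((\r.(\s.8)) true)) (\t.t))))
step 5: [beta@1.0] ((\u.((if false then false else false) || false)) (let v = ((\p.false) true) in ((if (6 < 7) then (\q.8) else ((\r.(\s.8)) true)) (\t.t))))
step 6: [beta@1.0] ((\u.((if false then false else false) || false)) (let v = false in ((if (6 < 7) then (\q.8) else ((\r.(\s.8)) true)) (\t.t))))
step 7: [let@1] ((\u.((if false then false else false) || false)) ((if (6 < 7) then (\q.8) else ((\r.(\s.8)) true)) (\t.t)))
step 8: [delta@1.0.0] ((\u.((if false then false else false) || false)) ((if true then (\q.8) else ((\r.(\s.8)) true)) (\t.t)))
step 9: [if@1.0] ((\u.((if false then false else false) || false)) ((\q.8) (\t.t)))
step 10: [beta@1] ((\u.((if false then false else false) || false)) 8)
step 11: [beta@root] ((if false then false else false) || false)
step 12: [if@0] (false || false)
step 13: [delta@root] false

Answer: false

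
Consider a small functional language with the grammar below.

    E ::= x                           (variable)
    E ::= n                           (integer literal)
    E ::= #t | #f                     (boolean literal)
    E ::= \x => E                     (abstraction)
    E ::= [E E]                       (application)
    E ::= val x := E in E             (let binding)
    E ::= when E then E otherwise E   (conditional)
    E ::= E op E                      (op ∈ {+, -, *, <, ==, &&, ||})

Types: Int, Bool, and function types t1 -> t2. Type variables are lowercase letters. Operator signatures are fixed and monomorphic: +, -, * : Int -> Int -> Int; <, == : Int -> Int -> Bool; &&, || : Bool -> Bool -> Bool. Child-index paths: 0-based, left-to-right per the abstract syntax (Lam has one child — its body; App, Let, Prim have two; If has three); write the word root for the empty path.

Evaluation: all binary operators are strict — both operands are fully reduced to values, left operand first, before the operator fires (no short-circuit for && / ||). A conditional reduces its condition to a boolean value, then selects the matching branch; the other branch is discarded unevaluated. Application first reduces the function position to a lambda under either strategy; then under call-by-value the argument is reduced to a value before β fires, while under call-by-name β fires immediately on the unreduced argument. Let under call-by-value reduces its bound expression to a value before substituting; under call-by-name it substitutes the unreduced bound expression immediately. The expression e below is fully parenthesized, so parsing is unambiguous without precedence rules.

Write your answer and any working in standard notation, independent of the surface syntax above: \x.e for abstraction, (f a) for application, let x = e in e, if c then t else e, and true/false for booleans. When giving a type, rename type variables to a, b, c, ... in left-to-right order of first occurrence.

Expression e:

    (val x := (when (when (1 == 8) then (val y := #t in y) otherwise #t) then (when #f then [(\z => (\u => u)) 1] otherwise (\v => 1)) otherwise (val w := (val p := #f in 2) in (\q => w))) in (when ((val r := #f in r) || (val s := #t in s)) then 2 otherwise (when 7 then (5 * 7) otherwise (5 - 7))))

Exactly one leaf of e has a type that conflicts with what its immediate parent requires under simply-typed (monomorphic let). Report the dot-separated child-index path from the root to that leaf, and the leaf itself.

Working:
  unify Int ~ Int
  unify Int ~ Int
  unify Bool ~ Bool
let y : Bool
y : Bool
  unify Bool ~ Bool
  unify Bool ~ Bool
  unify Bool ~ Bool
u : b
\u._ : b -> b
\z._ : a -> b -> b
  unify a -> b -> b ~ Int -> c
  unify a ~ Int
  unify b -> b ~ c
_ _ : b -> b
\v._ : d -> Int
  unify b -> b ~ d -> Int
  unify b ~ d
  unify d ~ Int
let p : Bool
let w : Int
w : Int
\q._ : e -> Int
  unify Int -> Int ~ e -> Int
  unify Int ~ e
  unify Int ~ Int
let x : Int -> Int
let r : Bool
r : Bool
  unify Bool ~ Bool
let s : Bool
s : Bool
  unify Bool ~ Bool
  unify Bool ~ Bool
  unify Int ~ Bool
  FAIL: mismatch Int ~ Bool

Answer: 1.2.0 : 7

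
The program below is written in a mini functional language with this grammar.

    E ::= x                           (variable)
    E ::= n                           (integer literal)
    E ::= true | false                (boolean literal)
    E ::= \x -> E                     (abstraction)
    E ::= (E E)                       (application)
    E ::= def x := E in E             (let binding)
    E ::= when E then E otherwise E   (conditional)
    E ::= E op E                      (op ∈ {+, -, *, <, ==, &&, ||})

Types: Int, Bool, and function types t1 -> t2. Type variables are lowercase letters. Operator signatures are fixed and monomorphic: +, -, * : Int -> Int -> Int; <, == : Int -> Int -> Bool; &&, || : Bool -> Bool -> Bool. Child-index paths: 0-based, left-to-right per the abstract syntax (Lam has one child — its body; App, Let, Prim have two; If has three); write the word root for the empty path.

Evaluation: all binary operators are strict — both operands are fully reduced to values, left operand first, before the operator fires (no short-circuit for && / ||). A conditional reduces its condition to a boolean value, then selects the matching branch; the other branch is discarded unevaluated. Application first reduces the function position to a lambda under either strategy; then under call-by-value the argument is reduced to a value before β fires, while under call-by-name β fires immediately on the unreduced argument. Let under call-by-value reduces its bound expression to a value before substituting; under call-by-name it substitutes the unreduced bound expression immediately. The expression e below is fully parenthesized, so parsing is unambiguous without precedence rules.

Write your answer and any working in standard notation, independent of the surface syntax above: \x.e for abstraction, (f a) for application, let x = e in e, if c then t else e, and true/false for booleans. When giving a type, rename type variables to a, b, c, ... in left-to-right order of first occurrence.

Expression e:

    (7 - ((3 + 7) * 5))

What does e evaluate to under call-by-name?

Answer: -43

Derivation:
step 0: (7 - ((3 + 7) * 5))
step 1: [delta@1.0] (7 - (10 * 5))
step 2: [delta@1] (7 - 50)
step 3: [delta@root] -43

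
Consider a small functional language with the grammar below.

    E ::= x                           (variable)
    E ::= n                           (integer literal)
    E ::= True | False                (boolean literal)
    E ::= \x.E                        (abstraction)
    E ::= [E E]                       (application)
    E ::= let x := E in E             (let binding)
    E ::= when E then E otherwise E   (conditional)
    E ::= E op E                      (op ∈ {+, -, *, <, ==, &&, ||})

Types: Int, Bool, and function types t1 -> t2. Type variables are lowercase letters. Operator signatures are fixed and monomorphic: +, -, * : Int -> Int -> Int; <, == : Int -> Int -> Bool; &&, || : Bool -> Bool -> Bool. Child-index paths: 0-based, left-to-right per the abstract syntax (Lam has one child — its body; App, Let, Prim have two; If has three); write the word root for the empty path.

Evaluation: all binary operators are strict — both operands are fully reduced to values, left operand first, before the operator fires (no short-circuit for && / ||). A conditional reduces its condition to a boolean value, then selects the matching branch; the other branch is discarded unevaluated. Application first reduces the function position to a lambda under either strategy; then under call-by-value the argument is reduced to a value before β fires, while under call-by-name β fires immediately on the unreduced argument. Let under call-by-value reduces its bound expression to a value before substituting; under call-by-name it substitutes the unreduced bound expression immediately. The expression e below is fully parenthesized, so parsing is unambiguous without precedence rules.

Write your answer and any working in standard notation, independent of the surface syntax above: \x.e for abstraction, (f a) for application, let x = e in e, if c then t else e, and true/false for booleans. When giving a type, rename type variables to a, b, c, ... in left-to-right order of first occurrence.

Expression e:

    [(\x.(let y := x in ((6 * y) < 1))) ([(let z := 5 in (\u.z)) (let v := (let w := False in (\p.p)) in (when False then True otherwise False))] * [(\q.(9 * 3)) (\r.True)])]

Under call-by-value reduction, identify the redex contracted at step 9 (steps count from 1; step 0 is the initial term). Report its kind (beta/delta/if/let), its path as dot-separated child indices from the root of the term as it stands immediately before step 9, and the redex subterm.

Answer: beta at root : ((\x.(let y = x in ((6 * y) < 1))) 135)

Working:
step 0: ((\x.(let y = x in ((6 * y) < 1))) (((let z = 5 in (\u.z)) (let v = (let w = false in (\p.p)) in (if false then true else false))) * ((\q.(9 * 3)) (\r.true))))
step 1: [let@1.0.0] ((\x.(let y = x in ((6 * y) < 1))) (((\u.5) (let v = (let w = false in (\p.p)) in (if false then true else false))) * ((\q.(9 * 3)) (\r.true))))
step 2: [let@1.0.1.0] ((\x.(let y = x in ((6 * y) < 1))) (((\u.5) (let v = (\p.p) in (if false then true else false))) * ((\q.(9 * 3)) (\r.true))))
step 3: [let@1.0.1] ((\x.(let y = x in ((6 * y) < 1))) (((\u.5) (if false then true else false)) * ((\q.(9 * 3)) (\r.true))))
step 4: [if@1.0.1] ((\x.(let y = x in ((6 * y) < 1))) (((\u.5) false) * ((\q.(9 * 3)) (\r.true))))
step 5: [beta@1.0] ((\x.(let y = x in ((6 * y) < 1))) (5 * ((\q.(9 * 3)) (\r.true))))
step 6: [beta@1.1] ((\x.(let y = x in ((6 * y) < 1))) (5 * (9 * 3)))
step 7: [delta@1.1] ((\x.(let y = x in ((6 * y) < 1))) (5 * 27))
step 8: [delta@1] ((\x.(let y = x in ((6 * y) < 1))) 135)
step 9: [beta@root] (let y = 135 in ((6 * y) < 1))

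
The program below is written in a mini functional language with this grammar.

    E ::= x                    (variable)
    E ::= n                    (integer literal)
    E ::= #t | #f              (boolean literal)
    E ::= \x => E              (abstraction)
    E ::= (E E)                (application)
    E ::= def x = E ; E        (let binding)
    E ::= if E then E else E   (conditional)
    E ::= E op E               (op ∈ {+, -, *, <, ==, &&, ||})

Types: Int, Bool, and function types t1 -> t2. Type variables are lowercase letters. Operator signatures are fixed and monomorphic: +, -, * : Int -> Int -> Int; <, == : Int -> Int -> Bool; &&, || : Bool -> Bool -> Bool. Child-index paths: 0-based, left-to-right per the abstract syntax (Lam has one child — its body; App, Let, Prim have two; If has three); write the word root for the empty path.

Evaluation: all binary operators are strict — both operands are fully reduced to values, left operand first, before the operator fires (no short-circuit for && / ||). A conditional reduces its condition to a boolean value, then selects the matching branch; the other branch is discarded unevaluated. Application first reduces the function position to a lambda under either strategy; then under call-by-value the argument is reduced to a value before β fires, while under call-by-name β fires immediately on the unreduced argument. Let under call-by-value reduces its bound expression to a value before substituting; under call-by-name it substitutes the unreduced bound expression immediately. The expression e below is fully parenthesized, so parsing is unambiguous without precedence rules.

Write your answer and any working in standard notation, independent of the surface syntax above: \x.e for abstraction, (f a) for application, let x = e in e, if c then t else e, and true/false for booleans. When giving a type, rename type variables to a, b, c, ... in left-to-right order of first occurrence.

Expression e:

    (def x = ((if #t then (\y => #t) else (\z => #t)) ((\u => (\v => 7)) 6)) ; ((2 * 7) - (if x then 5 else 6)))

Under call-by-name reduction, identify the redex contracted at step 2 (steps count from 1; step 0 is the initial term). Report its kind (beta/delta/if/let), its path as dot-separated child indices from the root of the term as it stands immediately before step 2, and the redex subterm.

Answer: delta at 0 : (2 * 7)

Trace:
step 0: (let x = ((if true then (\y.true) else (\z.true)) ((\u.(\v.7)) 6)) in ((2 * 7) - (if x then 5 else 6)))
step 1: [let@root] ((2 * 7) - (if ((if true then (\y.true) else (\z.true)) ((\u.(\v.7)) 6)) then 5 else 6))
step 2: [delta@0] (14 - (if ((if true then (\y.true) else (\z.true)) ((\u.(\v.7)) 6)) then 5 else 6))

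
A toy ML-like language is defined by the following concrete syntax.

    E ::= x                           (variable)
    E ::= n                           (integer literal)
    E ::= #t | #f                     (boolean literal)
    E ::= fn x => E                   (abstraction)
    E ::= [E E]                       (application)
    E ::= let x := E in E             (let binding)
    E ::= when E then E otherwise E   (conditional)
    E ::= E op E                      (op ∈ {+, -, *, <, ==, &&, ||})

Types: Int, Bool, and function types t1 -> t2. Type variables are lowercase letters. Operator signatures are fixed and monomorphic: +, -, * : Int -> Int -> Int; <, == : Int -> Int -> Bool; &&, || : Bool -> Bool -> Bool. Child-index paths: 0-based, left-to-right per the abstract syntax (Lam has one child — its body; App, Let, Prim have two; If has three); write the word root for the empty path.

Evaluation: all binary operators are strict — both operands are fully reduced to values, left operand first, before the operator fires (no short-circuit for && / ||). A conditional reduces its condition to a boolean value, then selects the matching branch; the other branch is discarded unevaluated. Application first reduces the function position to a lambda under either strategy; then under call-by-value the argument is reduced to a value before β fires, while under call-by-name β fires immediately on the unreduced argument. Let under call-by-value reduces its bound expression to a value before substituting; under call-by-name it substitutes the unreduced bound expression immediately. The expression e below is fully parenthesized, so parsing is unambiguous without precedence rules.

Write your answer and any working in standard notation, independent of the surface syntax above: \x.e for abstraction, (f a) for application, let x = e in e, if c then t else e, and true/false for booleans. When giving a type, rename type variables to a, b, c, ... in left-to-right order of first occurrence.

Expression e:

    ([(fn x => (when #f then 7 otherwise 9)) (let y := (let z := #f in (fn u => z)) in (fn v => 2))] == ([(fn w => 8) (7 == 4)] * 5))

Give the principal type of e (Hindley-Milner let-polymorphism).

Answer: Bool

Derivation:
  unify Bool ~ Bool
  unify Int ~ Int
\x._ : a -> Int
let z : Bool
z : Bool
\u._ : b -> Bool
let y : forall. b -> Bool
\v._ : c -> Int
  unify a -> Int ~ (c -> Int) -> d
  unify a ~ c -> Int
  unify Int ~ d
_ _ : Int
  unify Int ~ Int
\w._ : e -> Int
  unify Int ~ Int
  unify Int ~ Int
  unify e -> Int ~ Bool -> f
  unify e ~ Bool
  unify Int ~ f
_ _ : Int
  unify Int ~ Int
  unify Int ~ Int
  unify Int ~ Int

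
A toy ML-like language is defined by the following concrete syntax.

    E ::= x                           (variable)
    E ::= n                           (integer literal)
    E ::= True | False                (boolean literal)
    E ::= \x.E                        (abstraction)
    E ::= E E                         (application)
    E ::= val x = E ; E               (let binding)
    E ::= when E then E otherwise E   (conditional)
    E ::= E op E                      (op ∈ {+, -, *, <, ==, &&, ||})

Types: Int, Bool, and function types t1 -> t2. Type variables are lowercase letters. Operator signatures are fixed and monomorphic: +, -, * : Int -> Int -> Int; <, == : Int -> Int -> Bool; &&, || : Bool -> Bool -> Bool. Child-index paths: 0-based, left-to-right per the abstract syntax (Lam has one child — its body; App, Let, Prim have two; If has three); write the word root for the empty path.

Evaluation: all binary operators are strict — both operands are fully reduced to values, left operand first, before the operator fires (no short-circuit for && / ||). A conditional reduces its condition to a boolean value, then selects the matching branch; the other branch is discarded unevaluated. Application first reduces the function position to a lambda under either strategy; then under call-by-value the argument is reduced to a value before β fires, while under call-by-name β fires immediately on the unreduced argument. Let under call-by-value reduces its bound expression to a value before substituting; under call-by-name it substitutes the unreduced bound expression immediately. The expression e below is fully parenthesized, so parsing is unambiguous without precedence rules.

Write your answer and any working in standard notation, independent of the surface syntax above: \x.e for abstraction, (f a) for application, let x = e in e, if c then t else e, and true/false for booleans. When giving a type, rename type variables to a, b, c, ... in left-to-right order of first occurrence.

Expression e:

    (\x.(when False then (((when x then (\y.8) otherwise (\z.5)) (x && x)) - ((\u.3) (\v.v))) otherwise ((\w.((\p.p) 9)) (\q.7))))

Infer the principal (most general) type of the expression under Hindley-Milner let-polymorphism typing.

Answer: Bool -> Int

Working:
  unify Bool ~ Bool
x : a
  unify a ~ Bool
\y._ : b -> Int
\z._ : c -> Int
  unify b -> Int ~ c -> Int
  unify b ~ c
  unify Int ~ Int
x : Bool
  unify Bool ~ Bool
x : Bool
  unify Bool ~ Bool
  unify c -> Int ~ Bool -> d
  unify c ~ Bool
  unify Int ~ d
_ _ : Int
  unify Int ~ Int
\u._ : e -> Int
v : f
\v._ : f -> f
  unify e -> Int ~ (f -> f) -> g
  unify e ~ f -> f
  unify Int ~ g
_ _ : Int
  unify Int ~ Int
p : i
\p._ : i -> i
  unify i -> i ~ Int -> j
  unify i ~ Int
  unify Int ~ j
_ _ : Int
\w._ : h -> Int
\q._ : k -> Int
  unify h -> Int ~ (k -> Int) -> l
  unify h ~ k -> Int
  unify Int ~ l
_ _ : Int
  unify Int ~ Int
\x._ : Bool -> Int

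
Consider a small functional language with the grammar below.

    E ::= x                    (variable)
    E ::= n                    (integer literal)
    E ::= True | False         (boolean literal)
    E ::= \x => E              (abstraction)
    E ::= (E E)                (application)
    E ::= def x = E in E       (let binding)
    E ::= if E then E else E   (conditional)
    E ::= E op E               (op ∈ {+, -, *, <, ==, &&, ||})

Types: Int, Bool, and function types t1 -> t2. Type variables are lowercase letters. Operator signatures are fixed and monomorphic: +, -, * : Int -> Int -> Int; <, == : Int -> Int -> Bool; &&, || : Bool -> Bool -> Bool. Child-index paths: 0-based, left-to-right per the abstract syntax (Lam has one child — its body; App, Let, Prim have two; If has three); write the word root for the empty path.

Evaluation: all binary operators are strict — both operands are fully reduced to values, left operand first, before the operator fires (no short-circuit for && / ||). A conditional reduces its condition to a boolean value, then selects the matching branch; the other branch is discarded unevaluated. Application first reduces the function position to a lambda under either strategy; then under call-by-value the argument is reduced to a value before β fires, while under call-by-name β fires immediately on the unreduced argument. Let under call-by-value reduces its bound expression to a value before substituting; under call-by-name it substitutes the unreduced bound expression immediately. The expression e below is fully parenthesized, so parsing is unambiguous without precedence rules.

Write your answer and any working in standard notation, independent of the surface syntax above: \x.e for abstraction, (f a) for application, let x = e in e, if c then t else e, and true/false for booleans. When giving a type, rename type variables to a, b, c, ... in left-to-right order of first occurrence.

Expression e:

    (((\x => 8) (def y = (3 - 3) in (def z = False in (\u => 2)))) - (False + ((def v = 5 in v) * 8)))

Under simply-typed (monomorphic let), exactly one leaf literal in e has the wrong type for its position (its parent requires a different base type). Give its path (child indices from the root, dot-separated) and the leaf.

Answer: 1.0 : false

Trace:
\x._ : a -> Int
  unify Int ~ Int
  unify Int ~ Int
let y : Int
let z : Bool
\u._ : b -> Int
  unify a -> Int ~ (b -> Int) -> c
  unify a ~ b -> Int
  unify Int ~ c
_ _ : Int
  unify Int ~ Int
  unify Bool ~ Int
  FAIL: mismatch Bool ~ Int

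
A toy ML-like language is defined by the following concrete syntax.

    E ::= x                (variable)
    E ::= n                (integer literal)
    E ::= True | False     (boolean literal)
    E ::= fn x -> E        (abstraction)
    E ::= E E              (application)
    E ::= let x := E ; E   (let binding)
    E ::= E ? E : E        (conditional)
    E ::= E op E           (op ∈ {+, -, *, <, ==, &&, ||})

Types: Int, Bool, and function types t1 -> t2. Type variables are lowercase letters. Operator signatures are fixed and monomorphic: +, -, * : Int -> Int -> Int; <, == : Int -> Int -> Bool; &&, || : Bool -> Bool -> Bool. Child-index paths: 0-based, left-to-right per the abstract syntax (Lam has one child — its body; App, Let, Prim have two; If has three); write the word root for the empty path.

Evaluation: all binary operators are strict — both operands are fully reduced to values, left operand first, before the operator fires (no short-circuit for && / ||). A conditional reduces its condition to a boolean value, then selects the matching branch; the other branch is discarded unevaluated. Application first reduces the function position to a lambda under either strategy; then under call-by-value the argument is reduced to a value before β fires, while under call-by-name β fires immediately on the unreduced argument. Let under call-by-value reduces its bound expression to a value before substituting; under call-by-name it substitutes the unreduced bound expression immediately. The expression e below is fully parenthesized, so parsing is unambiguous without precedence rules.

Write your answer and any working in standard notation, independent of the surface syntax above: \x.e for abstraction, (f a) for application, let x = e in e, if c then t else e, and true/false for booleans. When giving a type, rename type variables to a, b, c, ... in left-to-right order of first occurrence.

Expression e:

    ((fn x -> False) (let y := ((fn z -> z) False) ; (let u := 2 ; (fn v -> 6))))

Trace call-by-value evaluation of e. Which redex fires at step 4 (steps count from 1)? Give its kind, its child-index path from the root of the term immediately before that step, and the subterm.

Answer: beta at root : ((\x.false) (\v.6))

Derivation:
step 0: ((\x.false) (let y = ((\z.z) false) in (let u = 2 in (\v.6))))
step 1: [beta@1.0] ((\x.false) (let y = false in (let u = 2 in (\v.6))))
step 2: [let@1] ((\x.false) (let u = 2 in (\v.6)))
step 3: [let@1] ((\x.false) (\v.6))
step 4: [beta@root] false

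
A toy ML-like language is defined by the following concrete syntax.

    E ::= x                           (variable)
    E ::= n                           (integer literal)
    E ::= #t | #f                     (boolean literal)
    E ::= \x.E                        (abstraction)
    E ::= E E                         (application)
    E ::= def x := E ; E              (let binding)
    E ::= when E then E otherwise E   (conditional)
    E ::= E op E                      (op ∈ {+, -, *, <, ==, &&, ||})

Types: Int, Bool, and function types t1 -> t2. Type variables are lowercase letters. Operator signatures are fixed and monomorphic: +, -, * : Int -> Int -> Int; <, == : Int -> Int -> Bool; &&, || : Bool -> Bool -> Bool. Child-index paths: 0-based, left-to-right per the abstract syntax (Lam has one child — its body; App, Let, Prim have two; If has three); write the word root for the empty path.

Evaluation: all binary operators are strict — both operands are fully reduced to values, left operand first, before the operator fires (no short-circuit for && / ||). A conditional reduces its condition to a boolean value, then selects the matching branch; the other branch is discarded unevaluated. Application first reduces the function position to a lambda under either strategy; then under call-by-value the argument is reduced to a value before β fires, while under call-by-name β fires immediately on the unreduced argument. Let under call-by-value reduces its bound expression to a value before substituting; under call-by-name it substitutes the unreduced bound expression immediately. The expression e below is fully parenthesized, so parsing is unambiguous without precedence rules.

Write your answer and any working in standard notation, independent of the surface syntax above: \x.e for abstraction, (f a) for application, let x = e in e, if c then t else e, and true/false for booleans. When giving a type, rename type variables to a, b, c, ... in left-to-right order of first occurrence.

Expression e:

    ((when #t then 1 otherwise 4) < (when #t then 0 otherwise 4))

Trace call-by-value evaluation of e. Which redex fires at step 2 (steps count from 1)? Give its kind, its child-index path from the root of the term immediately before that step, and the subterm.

Answer: if at 1 : (if true then 0 else 4)

Working:
step 0: ((if true then 1 else 4) < (if true then 0 else 4))
step 1: [if@0] (1 < (if true then 0 else 4))
step 2: [if@1] (1 < 0)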